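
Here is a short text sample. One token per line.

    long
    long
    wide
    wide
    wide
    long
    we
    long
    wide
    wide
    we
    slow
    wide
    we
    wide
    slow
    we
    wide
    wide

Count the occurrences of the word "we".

Scanning the 19 tokens for "we":
  position 7: we
  position 11: we
  position 14: we
  position 17: we

4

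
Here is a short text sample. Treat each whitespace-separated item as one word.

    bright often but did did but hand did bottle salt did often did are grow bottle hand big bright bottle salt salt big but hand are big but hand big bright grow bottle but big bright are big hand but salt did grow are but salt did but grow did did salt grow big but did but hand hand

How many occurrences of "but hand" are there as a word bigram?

Scanning the 58 overlapping bigram windows for "but hand":
  position 6–7: but hand
  position 24–25: but hand
  position 28–29: but hand
  position 57–58: but hand

4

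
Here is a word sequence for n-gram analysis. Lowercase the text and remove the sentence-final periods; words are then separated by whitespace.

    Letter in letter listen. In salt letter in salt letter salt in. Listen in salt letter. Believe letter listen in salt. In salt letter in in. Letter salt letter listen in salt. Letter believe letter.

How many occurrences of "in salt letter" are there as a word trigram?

Scanning the 33 overlapping trigram windows for "in salt letter":
  position 5–7: in salt letter
  position 8–10: in salt letter
  position 14–16: in salt letter
  position 22–24: in salt letter
  position 31–33: in salt letter

5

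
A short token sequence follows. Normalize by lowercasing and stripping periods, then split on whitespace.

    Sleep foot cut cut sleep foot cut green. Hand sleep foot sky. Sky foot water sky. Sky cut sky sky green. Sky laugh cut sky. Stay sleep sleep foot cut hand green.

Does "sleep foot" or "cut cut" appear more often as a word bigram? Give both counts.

"sleep foot" (4 vs 1)

"sleep foot": 4 occurrences
"cut cut": 1 occurrence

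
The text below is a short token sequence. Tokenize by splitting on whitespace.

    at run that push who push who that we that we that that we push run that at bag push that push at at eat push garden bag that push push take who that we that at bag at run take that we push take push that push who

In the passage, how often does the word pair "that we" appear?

5

Scanning the 48 overlapping bigram windows for "that we":
  position 8–9: that we
  position 10–11: that we
  position 13–14: that we
  position 34–35: that we
  position 42–43: that we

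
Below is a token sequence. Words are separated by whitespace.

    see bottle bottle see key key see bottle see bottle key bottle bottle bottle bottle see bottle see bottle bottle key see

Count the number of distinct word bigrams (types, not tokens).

22 tokens → 21 bigram windows in total.
Repeated bigrams (each contributes count−1 duplicates):
  bottle bottle: 5
  see bottle: 5
  bottle see: 4
  bottle key: 2
  key see: 2
13 duplicate windows → 21 − 13 = 8 distinct.

8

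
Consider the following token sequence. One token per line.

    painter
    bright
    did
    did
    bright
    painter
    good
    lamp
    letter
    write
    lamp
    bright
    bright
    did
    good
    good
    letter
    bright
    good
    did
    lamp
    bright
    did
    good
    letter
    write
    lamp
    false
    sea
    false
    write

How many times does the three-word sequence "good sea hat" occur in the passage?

Scanning the 29 overlapping trigram windows for "good sea hat":
  (none found)

0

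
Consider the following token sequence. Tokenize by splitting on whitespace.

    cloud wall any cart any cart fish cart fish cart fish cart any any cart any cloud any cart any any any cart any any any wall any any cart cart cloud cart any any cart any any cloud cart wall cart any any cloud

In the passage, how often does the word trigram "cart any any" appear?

6

Scanning the 43 overlapping trigram windows for "cart any any":
  position 12–14: cart any any
  position 19–21: cart any any
  position 23–25: cart any any
  position 33–35: cart any any
  position 36–38: cart any any
  position 42–44: cart any any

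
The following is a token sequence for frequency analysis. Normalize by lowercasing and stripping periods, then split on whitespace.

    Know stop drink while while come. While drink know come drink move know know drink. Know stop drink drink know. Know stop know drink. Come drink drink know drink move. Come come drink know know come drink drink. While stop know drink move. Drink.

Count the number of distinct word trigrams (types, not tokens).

35

44 tokens → 42 trigram windows in total.
Repeated trigrams (each contributes count−1 duplicates):
  come drink drink: 2
  drink drink know: 2
  drink know know: 2
  know come drink: 2
  know drink move: 2
  know stop drink: 2
  stop know drink: 2
7 duplicate windows → 42 − 7 = 35 distinct.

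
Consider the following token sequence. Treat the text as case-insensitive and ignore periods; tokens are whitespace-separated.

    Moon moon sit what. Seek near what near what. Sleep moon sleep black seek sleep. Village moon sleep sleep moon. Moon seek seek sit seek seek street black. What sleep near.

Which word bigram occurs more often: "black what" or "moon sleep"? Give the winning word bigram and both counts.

"black what": 1 occurrence
"moon sleep": 2 occurrences

"moon sleep" (2 vs 1)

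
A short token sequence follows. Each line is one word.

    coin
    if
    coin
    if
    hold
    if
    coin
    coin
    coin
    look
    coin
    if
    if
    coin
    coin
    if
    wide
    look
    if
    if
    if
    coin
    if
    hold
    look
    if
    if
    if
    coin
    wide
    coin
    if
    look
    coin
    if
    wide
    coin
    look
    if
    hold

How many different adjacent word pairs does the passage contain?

40 tokens → 39 bigram windows in total.
Repeated bigrams (each contributes count−1 duplicates):
  coin if: 7
  if coin: 5
  if if: 5
  coin coin: 3
  if hold: 3
  look if: 3
  coin look: 2
  if wide: 2
  … (2 more repeated)
24 duplicate windows → 39 − 24 = 15 distinct.

15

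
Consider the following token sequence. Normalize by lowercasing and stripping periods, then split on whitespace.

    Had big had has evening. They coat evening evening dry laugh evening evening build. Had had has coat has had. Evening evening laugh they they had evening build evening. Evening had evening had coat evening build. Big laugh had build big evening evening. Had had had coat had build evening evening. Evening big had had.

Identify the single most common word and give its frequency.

"evening", 17 times

Unigram frequencies (highest first):
  evening: 17
  had: 15
  build: 5
  big: 4
  coat: 4
  has: 3
  … (3 more, each ≤ 3)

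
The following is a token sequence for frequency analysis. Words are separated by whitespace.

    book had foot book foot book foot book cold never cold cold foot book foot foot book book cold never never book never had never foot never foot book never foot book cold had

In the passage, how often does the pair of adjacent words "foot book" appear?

Scanning the 33 overlapping bigram windows for "foot book":
  position 3–4: foot book
  position 5–6: foot book
  position 7–8: foot book
  position 13–14: foot book
  position 16–17: foot book
  position 28–29: foot book
  position 31–32: foot book

7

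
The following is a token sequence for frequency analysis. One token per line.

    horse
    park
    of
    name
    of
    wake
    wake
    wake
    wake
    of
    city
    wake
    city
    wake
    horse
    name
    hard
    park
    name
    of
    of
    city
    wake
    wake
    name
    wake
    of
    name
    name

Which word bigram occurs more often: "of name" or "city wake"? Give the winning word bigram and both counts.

"city wake" (3 vs 2)

"of name": 2 occurrences
"city wake": 3 occurrences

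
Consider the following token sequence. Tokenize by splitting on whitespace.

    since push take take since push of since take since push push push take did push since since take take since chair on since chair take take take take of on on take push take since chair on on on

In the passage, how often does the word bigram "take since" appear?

Scanning the 39 overlapping bigram windows for "take since":
  position 4–5: take since
  position 9–10: take since
  position 20–21: take since
  position 35–36: take since

4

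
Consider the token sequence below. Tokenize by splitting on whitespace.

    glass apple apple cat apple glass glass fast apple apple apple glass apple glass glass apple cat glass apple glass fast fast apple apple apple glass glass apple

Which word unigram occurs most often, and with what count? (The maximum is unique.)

Unigram frequencies (highest first):
  apple: 13
  glass: 10
  fast: 3
  cat: 2

"apple", 13 times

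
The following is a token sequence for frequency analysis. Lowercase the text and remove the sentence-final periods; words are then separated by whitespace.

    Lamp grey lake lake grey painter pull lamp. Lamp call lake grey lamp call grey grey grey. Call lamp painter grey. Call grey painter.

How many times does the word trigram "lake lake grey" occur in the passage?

Scanning the 22 overlapping trigram windows for "lake lake grey":
  position 3–5: lake lake grey

1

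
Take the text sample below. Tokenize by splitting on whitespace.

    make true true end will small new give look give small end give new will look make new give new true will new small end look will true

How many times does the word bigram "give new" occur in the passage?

2

Scanning the 27 overlapping bigram windows for "give new":
  position 13–14: give new
  position 19–20: give new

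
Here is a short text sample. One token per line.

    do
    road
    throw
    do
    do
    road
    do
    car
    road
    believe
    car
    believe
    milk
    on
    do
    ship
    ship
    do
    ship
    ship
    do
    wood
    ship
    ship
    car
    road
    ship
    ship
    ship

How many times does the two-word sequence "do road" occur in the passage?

Scanning the 28 overlapping bigram windows for "do road":
  position 1–2: do road
  position 5–6: do road

2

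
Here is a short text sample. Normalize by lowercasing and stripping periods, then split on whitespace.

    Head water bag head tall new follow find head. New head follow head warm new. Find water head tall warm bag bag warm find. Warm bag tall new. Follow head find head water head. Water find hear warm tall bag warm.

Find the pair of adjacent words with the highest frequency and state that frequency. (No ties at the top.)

Bigram frequencies (highest first):
  head water: 3
  head tall: 2
  tall new: 2
  new follow: 2
  find head: 2
  follow head: 2
  … (24 more, each ≤ 2)

"head water", 3 times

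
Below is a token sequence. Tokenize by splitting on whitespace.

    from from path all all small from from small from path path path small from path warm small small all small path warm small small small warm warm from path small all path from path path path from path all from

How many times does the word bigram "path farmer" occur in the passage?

Scanning the 40 overlapping bigram windows for "path farmer":
  (none found)

0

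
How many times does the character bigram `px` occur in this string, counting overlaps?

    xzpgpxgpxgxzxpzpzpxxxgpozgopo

Sliding a length-2 window over the 29 characters (28 positions):
  position 5–6: px
  position 8–9: px
  position 18–19: px

3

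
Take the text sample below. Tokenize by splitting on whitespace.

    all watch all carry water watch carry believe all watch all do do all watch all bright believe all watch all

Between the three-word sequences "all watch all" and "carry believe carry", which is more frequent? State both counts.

"all watch all" (4 vs 0)

"all watch all": 4 occurrences
"carry believe carry": 0 occurrences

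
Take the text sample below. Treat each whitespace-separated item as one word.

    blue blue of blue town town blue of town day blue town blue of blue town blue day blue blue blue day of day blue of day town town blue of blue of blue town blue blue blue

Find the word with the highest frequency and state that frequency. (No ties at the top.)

"blue", 18 times

Unigram frequencies (highest first):
  blue: 18
  town: 8
  of: 7
  day: 5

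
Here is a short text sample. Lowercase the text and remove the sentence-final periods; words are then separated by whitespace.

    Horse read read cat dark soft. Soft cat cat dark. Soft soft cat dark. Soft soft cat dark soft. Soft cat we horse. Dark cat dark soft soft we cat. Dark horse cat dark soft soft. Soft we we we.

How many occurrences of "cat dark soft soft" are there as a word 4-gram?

Scanning the 37 overlapping 4-gram windows for "cat dark soft soft":
  position 4–7: cat dark soft soft
  position 9–12: cat dark soft soft
  position 13–16: cat dark soft soft
  position 17–20: cat dark soft soft
  position 25–28: cat dark soft soft
  position 33–36: cat dark soft soft

6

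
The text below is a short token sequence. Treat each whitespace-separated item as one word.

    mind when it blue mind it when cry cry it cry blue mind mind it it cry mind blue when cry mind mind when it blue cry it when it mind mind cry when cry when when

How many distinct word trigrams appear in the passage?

33

37 tokens → 35 trigram windows in total.
Repeated trigrams (each contributes count−1 duplicates):
  mind when it: 2
  when it blue: 2
2 duplicate windows → 35 − 2 = 33 distinct.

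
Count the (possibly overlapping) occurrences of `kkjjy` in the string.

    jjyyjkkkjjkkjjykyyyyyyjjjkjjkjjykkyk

1

Sliding a length-5 window over the 36 characters (32 positions):
  position 11–15: kkjjy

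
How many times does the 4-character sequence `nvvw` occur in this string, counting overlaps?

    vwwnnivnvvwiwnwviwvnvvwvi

2

Sliding a length-4 window over the 25 characters (22 positions):
  position 8–11: nvvw
  position 20–23: nvvw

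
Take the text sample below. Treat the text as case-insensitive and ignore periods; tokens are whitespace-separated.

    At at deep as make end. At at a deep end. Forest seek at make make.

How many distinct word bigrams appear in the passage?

16 tokens → 15 bigram windows in total.
Repeated bigrams (each contributes count−1 duplicates):
  at at: 2
1 duplicate windows → 15 − 1 = 14 distinct.

14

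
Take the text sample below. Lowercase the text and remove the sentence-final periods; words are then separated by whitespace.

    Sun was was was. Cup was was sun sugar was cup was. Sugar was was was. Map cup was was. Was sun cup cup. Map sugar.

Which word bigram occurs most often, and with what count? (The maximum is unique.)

Bigram frequencies (highest first):
  was was: 7
  cup was: 3
  was cup: 2
  was sun: 2
  sugar was: 2
  sun was: 1
  … (8 more, each ≤ 1)

"was was", 7 times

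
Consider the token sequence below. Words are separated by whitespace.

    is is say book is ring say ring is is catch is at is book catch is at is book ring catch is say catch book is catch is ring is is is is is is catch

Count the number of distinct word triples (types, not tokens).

37 tokens → 35 trigram windows in total.
Repeated trigrams (each contributes count−1 duplicates):
  is is is: 4
  at is book: 2
  catch is at: 2
  is at is: 2
  is catch is: 2
  is is catch: 2
  ring is is: 2
9 duplicate windows → 35 − 9 = 26 distinct.

26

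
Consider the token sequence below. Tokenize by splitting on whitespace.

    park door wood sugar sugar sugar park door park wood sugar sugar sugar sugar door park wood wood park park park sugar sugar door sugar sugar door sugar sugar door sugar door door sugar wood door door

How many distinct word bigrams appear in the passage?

16

37 tokens → 36 bigram windows in total.
Repeated bigrams (each contributes count−1 duplicates):
  sugar sugar: 8
  sugar door: 5
  door sugar: 4
  door door: 2
  door park: 2
  park door: 2
  park park: 2
  park wood: 2
  … (1 more repeated)
20 duplicate windows → 36 − 20 = 16 distinct.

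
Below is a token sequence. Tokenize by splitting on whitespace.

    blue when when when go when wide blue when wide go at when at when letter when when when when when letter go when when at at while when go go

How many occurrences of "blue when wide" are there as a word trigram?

1

Scanning the 29 overlapping trigram windows for "blue when wide":
  position 8–10: blue when wide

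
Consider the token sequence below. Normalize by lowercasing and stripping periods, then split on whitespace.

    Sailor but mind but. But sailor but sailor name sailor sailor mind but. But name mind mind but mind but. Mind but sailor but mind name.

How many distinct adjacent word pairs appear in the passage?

13

26 tokens → 25 bigram windows in total.
Repeated bigrams (each contributes count−1 duplicates):
  mind but: 5
  but mind: 4
  but sailor: 3
  sailor but: 3
  but but: 2
12 duplicate windows → 25 − 12 = 13 distinct.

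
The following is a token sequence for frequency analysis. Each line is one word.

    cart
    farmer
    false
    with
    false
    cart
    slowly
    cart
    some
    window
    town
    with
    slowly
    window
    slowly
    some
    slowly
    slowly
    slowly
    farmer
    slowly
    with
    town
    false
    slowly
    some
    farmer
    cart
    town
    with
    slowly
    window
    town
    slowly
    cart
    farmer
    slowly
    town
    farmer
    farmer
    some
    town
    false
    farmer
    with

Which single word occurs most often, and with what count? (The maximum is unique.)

Unigram frequencies (highest first):
  slowly: 11
  farmer: 7
  town: 6
  cart: 5
  with: 5
  false: 4
  … (2 more, each ≤ 4)

"slowly", 11 times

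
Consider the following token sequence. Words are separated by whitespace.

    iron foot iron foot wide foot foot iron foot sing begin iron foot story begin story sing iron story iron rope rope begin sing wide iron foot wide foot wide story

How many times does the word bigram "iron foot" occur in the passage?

5

Scanning the 30 overlapping bigram windows for "iron foot":
  position 1–2: iron foot
  position 3–4: iron foot
  position 8–9: iron foot
  position 12–13: iron foot
  position 26–27: iron foot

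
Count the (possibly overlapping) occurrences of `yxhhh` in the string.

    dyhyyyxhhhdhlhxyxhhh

2

Sliding a length-5 window over the 20 characters (16 positions):
  position 6–10: yxhhh
  position 16–20: yxhhh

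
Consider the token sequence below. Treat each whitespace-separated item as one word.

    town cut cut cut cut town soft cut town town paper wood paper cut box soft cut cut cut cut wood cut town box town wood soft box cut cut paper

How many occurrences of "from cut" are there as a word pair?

0

Scanning the 30 overlapping bigram windows for "from cut":
  (none found)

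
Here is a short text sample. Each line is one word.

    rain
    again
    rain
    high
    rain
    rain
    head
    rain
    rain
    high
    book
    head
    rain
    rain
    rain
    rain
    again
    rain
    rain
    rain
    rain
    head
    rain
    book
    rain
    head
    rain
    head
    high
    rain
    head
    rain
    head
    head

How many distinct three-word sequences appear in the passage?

34 tokens → 32 trigram windows in total.
Repeated trigrams (each contributes count−1 duplicates):
  rain head rain: 4
  rain rain rain: 4
  head rain head: 2
  head rain rain: 2
  rain again rain: 2
  rain rain head: 2
10 duplicate windows → 32 − 10 = 22 distinct.

22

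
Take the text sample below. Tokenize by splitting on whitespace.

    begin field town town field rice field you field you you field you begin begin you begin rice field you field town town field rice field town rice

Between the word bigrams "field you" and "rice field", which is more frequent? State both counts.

"field you": 4 occurrences
"rice field": 3 occurrences

"field you" (4 vs 3)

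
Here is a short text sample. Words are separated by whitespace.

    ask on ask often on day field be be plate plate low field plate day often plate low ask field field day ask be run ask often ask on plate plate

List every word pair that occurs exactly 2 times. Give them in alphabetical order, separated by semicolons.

Bigram counts meeting the condition (exactly 2 times):
  ask often: 2
  ask on: 2
  plate low: 2
  plate plate: 2

ask often; ask on; plate low; plate plate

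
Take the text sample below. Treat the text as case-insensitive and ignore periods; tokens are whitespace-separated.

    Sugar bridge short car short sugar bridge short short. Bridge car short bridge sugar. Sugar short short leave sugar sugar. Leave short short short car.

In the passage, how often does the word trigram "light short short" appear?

Scanning the 23 overlapping trigram windows for "light short short":
  (none found)

0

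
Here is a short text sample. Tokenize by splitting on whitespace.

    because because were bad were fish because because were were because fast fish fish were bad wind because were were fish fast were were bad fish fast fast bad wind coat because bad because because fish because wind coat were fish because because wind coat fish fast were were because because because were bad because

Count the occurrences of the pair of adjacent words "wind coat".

3

Scanning the 54 overlapping bigram windows for "wind coat":
  position 30–31: wind coat
  position 38–39: wind coat
  position 44–45: wind coat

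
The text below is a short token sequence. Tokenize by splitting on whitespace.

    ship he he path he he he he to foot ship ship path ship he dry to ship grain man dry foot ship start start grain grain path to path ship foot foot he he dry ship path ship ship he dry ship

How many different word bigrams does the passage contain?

28

43 tokens → 42 bigram windows in total.
Repeated bigrams (each contributes count−1 duplicates):
  he he: 5
  he dry: 3
  path ship: 3
  ship he: 3
  dry ship: 2
  foot ship: 2
  ship path: 2
  ship ship: 2
14 duplicate windows → 42 − 14 = 28 distinct.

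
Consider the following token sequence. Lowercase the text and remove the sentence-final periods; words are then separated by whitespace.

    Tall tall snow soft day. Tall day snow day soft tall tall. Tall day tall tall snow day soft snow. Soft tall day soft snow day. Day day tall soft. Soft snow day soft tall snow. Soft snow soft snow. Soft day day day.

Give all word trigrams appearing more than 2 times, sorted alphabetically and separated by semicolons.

snow day soft; soft snow soft

Trigram counts meeting the condition (more than 2 times):
  snow day soft: 3
  soft snow soft: 3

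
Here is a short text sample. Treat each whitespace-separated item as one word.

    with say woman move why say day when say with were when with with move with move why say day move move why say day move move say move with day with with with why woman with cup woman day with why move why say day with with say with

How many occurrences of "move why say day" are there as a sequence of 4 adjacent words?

Scanning the 47 overlapping 4-gram windows for "move why say day":
  position 4–7: move why say day
  position 17–20: move why say day
  position 22–25: move why say day
  position 43–46: move why say day

4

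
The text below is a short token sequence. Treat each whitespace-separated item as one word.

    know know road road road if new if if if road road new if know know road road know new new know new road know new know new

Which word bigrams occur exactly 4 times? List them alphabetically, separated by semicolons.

know new; road road

Bigram counts meeting the condition (exactly 4 times):
  know new: 4
  road road: 4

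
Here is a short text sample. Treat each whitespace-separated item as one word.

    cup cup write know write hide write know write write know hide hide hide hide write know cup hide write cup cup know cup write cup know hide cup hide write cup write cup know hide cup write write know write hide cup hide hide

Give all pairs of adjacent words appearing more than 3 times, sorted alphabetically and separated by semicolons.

Bigram counts meeting the condition (more than 3 times):
  cup write: 4
  hide hide: 4
  hide write: 4
  write cup: 4
  write know: 5

cup write; hide hide; hide write; write cup; write know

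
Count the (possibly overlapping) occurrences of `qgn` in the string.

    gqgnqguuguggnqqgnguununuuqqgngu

3

Sliding a length-3 window over the 31 characters (29 positions):
  position 2–4: qgn
  position 15–17: qgn
  position 27–29: qgn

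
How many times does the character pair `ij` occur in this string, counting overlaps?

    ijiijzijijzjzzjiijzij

Sliding a length-2 window over the 21 characters (20 positions):
  position 1–2: ij
  position 4–5: ij
  position 7–8: ij
  position 9–10: ij
  position 17–18: ij
  position 20–21: ij

6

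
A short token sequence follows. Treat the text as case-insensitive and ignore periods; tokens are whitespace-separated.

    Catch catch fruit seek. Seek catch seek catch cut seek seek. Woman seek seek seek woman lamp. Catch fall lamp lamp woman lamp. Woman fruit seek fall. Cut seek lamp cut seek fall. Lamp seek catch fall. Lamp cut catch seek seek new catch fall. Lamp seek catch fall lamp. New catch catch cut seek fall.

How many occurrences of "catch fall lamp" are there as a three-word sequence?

4

Scanning the 54 overlapping trigram windows for "catch fall lamp":
  position 18–20: catch fall lamp
  position 36–38: catch fall lamp
  position 44–46: catch fall lamp
  position 48–50: catch fall lamp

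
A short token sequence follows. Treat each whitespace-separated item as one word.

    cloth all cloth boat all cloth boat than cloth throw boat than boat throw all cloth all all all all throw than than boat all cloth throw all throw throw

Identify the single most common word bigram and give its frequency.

"all cloth", 4 times

Bigram frequencies (highest first):
  all cloth: 4
  all all: 3
  cloth all: 2
  cloth boat: 2
  boat all: 2
  boat than: 2
  … (10 more, each ≤ 2)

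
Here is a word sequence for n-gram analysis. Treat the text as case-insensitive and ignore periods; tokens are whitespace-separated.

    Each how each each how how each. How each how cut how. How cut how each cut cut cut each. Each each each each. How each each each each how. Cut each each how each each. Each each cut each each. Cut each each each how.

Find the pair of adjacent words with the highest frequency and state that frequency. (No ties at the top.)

"each each", 15 times

Bigram frequencies (highest first):
  each each: 15
  each how: 8
  how each: 6
  cut each: 4
  how cut: 3
  each cut: 3
  … (3 more, each ≤ 2)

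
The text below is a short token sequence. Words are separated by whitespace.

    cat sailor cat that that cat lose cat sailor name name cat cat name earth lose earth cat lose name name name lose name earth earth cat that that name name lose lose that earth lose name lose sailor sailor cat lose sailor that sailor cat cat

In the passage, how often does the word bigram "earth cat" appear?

Scanning the 46 overlapping bigram windows for "earth cat":
  position 17–18: earth cat
  position 26–27: earth cat

2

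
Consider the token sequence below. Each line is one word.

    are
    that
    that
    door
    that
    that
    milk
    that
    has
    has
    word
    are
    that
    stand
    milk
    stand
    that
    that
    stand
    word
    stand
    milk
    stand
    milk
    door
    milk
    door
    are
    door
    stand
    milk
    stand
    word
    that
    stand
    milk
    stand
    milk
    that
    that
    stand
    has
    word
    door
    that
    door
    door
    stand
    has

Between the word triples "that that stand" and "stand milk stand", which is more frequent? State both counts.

"that that stand": 2 occurrences
"stand milk stand": 4 occurrences

"stand milk stand" (4 vs 2)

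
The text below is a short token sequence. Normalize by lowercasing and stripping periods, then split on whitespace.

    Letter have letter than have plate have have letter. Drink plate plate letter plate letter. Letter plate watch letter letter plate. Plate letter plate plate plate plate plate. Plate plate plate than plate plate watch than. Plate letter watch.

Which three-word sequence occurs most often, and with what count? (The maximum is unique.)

Trigram frequencies (highest first):
  plate plate plate: 6
  plate plate letter: 2
  plate letter plate: 2
  letter letter plate: 2
  letter plate plate: 2
  letter have letter: 1
  … (22 more, each ≤ 1)

"plate plate plate", 6 times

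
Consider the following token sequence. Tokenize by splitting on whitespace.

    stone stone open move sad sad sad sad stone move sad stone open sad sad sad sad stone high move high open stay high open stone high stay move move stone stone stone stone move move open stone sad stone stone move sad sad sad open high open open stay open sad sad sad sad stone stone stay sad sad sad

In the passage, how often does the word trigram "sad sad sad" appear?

Scanning the 59 overlapping trigram windows for "sad sad sad":
  position 5–7: sad sad sad
  position 6–8: sad sad sad
  position 14–16: sad sad sad
  position 15–17: sad sad sad
  position 43–45: sad sad sad
  position 52–54: sad sad sad
  position 53–55: sad sad sad
  position 59–61: sad sad sad

8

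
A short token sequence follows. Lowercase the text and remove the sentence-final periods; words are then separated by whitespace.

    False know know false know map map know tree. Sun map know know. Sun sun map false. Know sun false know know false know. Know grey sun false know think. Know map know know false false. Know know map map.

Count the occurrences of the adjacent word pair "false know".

Scanning the 39 overlapping bigram windows for "false know":
  position 1–2: false know
  position 4–5: false know
  position 17–18: false know
  position 20–21: false know
  position 23–24: false know
  position 28–29: false know
  position 36–37: false know

7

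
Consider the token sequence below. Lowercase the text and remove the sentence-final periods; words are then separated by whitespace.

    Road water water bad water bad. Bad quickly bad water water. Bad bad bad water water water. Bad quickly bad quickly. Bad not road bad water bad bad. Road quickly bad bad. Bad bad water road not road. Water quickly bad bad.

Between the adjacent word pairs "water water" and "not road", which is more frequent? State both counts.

"water water" (4 vs 2)

"water water": 4 occurrences
"not road": 2 occurrences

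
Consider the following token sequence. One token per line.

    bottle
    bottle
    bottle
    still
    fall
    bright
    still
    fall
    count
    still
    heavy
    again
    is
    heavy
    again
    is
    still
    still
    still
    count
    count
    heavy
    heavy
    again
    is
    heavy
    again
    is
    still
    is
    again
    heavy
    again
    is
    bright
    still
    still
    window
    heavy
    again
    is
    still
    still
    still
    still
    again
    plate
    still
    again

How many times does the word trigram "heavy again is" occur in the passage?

6

Scanning the 47 overlapping trigram windows for "heavy again is":
  position 11–13: heavy again is
  position 14–16: heavy again is
  position 23–25: heavy again is
  position 26–28: heavy again is
  position 32–34: heavy again is
  position 39–41: heavy again is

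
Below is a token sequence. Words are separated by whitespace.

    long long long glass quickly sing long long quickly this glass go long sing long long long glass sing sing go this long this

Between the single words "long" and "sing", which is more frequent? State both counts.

"long" (10 vs 4)

"long": 10 occurrences
"sing": 4 occurrences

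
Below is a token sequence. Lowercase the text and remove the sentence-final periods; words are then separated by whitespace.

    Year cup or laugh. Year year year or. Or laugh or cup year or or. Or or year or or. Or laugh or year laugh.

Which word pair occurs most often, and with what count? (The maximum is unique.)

Bigram frequencies (highest first):
  or or: 6
  or laugh: 3
  year or: 3
  year year: 2
  laugh or: 2
  or year: 2
  … (6 more, each ≤ 1)

"or or", 6 times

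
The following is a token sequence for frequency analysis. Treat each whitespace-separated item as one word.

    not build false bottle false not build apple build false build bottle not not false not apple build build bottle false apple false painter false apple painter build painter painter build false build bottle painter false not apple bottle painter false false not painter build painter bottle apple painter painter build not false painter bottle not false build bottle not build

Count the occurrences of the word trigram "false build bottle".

Scanning the 59 overlapping trigram windows for "false build bottle":
  position 10–12: false build bottle
  position 32–34: false build bottle
  position 57–59: false build bottle

3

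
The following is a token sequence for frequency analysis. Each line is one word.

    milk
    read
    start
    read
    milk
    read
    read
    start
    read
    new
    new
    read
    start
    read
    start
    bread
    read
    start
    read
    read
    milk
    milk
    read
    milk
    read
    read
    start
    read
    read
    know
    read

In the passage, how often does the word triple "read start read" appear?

Scanning the 29 overlapping trigram windows for "read start read":
  position 2–4: read start read
  position 7–9: read start read
  position 12–14: read start read
  position 17–19: read start read
  position 26–28: read start read

5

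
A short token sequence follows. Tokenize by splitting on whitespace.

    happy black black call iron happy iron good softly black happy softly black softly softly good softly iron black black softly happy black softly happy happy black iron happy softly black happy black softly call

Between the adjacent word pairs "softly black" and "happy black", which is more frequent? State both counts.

"softly black": 3 occurrences
"happy black": 4 occurrences

"happy black" (4 vs 3)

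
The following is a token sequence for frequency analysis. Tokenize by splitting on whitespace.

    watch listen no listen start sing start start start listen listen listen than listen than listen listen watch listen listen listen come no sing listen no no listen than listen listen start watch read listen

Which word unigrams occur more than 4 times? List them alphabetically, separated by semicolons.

listen; start

Unigram counts meeting the condition (more than 4 times):
  listen: 16
  start: 5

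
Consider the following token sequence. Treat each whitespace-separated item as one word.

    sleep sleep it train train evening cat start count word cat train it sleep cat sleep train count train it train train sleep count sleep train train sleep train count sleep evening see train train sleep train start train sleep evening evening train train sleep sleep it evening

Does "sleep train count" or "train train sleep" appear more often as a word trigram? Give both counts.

"train train sleep" (4 vs 2)

"sleep train count": 2 occurrences
"train train sleep": 4 occurrences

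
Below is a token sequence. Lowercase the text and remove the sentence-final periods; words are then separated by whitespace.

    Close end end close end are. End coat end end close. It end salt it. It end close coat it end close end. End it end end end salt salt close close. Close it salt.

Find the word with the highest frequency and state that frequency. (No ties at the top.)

Unigram frequencies (highest first):
  end: 14
  close: 8
  it: 6
  salt: 4
  coat: 2
  are: 1

"end", 14 times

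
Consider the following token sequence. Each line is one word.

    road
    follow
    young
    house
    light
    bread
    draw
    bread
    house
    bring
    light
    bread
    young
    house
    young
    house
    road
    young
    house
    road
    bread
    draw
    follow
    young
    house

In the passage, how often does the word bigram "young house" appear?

5

Scanning the 24 overlapping bigram windows for "young house":
  position 3–4: young house
  position 13–14: young house
  position 15–16: young house
  position 18–19: young house
  position 24–25: young house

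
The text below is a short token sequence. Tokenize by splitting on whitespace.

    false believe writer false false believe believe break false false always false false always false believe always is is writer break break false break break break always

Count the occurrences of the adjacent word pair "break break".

3

Scanning the 26 overlapping bigram windows for "break break":
  position 21–22: break break
  position 24–25: break break
  position 25–26: break break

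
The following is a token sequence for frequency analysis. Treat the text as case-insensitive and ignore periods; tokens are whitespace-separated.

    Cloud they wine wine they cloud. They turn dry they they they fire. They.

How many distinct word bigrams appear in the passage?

14 tokens → 13 bigram windows in total.
Repeated bigrams (each contributes count−1 duplicates):
  cloud they: 2
  they they: 2
2 duplicate windows → 13 − 2 = 11 distinct.

11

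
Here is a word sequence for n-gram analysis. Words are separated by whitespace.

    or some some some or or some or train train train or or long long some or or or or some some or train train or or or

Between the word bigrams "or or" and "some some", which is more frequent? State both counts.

"or or" (7 vs 3)

"or or": 7 occurrences
"some some": 3 occurrences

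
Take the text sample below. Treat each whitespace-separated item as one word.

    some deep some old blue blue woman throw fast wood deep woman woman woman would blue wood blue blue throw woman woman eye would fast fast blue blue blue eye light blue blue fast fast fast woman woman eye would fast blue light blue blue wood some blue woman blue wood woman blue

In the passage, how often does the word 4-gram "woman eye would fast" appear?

Scanning the 50 overlapping 4-gram windows for "woman eye would fast":
  position 22–25: woman eye would fast
  position 38–41: woman eye would fast

2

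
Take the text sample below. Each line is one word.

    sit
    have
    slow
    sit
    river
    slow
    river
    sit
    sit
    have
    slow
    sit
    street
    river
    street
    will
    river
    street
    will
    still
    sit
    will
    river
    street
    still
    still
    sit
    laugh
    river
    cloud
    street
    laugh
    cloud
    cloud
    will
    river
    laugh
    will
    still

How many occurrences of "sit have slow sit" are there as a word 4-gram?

2

Scanning the 36 overlapping 4-gram windows for "sit have slow sit":
  position 1–4: sit have slow sit
  position 9–12: sit have slow sit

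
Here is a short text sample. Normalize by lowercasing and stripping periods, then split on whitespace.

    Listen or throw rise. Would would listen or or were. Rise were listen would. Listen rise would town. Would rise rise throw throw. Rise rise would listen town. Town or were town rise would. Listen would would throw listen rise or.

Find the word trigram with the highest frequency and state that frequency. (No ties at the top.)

"rise would listen", 2 times

Trigram frequencies (highest first):
  rise would listen: 2
  listen or throw: 1
  or throw rise: 1
  throw rise would: 1
  rise would would: 1
  would would listen: 1
  … (32 more, each ≤ 1)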